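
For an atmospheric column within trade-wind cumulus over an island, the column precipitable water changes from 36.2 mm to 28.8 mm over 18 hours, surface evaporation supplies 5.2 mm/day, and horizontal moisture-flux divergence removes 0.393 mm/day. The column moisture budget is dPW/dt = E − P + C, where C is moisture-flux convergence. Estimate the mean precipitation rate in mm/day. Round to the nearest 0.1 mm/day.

dPW/dt = (28.8 − 36.2) mm / (18/24 day) = -9.867 mm/day.
P = E + C − dPW/dt = 5.2 + (-0.393) − (-9.867) = 14.7 mm/day.

P ≈ 14.7 mm/day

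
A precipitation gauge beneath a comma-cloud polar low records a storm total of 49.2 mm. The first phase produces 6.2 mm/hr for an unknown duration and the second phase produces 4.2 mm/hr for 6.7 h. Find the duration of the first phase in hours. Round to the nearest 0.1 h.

duration ≈ 3.4 h

Known phases: 4.2 × 6.7 = 28.14 mm.
Remaining depth = 49.2 − 28.14 = 21.06 mm.
Duration = 21.06 / 6.2 = 3.4 h.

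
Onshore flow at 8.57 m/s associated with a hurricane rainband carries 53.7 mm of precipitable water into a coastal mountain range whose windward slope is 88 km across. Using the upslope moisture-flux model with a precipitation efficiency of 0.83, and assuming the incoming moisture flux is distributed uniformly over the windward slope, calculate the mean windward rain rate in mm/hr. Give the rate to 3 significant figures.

R ≈ 15.6 mm/hr

Incoming column moisture flux per unit ridge length: F = V × PW = 8.57 × 53.7 = 460.209 mm·m/s.
Spread over the 88 km slope with efficiency ε = 0.83: R = ε·F/W = 0.83 × 460.209 / 88000 m = 4.341e-03 mm/s.
R = 4.341e-03 × 3600 = 15.6 mm/hr.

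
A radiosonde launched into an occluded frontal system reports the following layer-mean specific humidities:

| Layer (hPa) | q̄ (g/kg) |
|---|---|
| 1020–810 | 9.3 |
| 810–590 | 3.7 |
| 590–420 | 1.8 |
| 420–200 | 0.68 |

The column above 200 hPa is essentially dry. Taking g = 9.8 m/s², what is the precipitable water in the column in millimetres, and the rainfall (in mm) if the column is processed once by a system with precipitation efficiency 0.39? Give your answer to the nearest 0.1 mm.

PW ≈ 32.9 mm; rainfall ≈ 12.8 mm

Precipitable water is the column-integrated vapour mass per unit area: PW = (1/g) Σ q̄ Δp, with q in kg/kg and Δp in Pa (1 kg/m² of water = 1 mm).
Layer 1020–810 hPa: Δp = 210 hPa = 21000 Pa, q̄ = 0.0093 kg/kg → 0.0093 × 21000 / 9.8 = 19.93 mm
Layer 810–590 hPa: Δp = 220 hPa = 22000 Pa, q̄ = 0.0037 kg/kg → 0.0037 × 22000 / 9.8 = 8.31 mm
Layer 590–420 hPa: Δp = 170 hPa = 17000 Pa, q̄ = 0.0018 kg/kg → 0.0018 × 17000 / 9.8 = 3.12 mm
Layer 420–200 hPa: Δp = 220 hPa = 22000 Pa, q̄ = 0.00068 kg/kg → 0.00068 × 22000 / 9.8 = 1.53 mm
PW = 19.93 + 8.31 + 3.12 + 1.53 = 32.89 ≈ 32.9 mm.
Rainfall = ε × PW = 0.39 × 32.9 = 12.8 mm.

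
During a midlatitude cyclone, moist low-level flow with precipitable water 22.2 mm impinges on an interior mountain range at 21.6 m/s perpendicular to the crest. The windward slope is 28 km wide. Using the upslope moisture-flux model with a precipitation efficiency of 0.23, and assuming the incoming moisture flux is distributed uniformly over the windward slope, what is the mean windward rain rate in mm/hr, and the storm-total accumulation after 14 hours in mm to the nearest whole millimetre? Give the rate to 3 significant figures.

Incoming column moisture flux per unit ridge length: F = V × PW = 21.6 × 22.2 = 479.52 mm·m/s.
Spread over the 28 km slope with efficiency ε = 0.23: R = ε·F/W = 0.23 × 479.52 / 28000 m = 3.939e-03 mm/s.
R = 3.939e-03 × 3600 = 14.2 mm/hr.
Over 14 h: total = 14.2 × 14 = 198.8 ≈ 199 mm.

R ≈ 14.2 mm/hr; total ≈ 199 mm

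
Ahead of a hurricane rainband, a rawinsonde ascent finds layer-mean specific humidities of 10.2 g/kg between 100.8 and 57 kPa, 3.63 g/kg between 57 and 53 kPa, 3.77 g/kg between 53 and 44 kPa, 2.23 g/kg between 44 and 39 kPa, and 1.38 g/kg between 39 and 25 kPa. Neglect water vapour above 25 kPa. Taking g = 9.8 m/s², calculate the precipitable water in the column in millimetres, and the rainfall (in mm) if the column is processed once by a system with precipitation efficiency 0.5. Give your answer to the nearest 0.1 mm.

PW ≈ 53.6 mm; rainfall ≈ 26.8 mm

Precipitable water is the column-integrated vapour mass per unit area: PW = (1/g) Σ q̄ Δp, with q in kg/kg and Δp in Pa (1 kg/m² of water = 1 mm).
Layer 100.8–57 kPa: Δp = 438 hPa = 43800 Pa, q̄ = 0.0102 kg/kg → 0.0102 × 43800 / 9.8 = 45.59 mm
Layer 57–53 kPa: Δp = 40 hPa = 4000 Pa, q̄ = 0.00363 kg/kg → 0.00363 × 4000 / 9.8 = 1.48 mm
Layer 53–44 kPa: Δp = 90 hPa = 9000 Pa, q̄ = 0.00377 kg/kg → 0.00377 × 9000 / 9.8 = 3.46 mm
Layer 44–39 kPa: Δp = 50 hPa = 5000 Pa, q̄ = 0.00223 kg/kg → 0.00223 × 5000 / 9.8 = 1.14 mm
Layer 39–25 kPa: Δp = 140 hPa = 14000 Pa, q̄ = 0.00138 kg/kg → 0.00138 × 14000 / 9.8 = 1.97 mm
PW = 45.59 + 1.48 + 3.46 + 1.14 + 1.97 = 53.64 ≈ 53.6 mm.
Rainfall = ε × PW = 0.5 × 53.6 = 26.8 mm.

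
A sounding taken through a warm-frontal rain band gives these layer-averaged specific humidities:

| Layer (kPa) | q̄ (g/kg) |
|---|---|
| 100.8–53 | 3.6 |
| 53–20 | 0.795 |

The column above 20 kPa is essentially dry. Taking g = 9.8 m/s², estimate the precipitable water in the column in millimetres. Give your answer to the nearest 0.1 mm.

Precipitable water is the column-integrated vapour mass per unit area: PW = (1/g) Σ q̄ Δp, with q in kg/kg and Δp in Pa (1 kg/m² of water = 1 mm).
Layer 100.8–53 kPa: Δp = 478 hPa = 47800 Pa, q̄ = 0.0036 kg/kg → 0.0036 × 47800 / 9.8 = 17.56 mm
Layer 53–20 kPa: Δp = 330 hPa = 33000 Pa, q̄ = 0.000795 kg/kg → 0.000795 × 33000 / 9.8 = 2.68 mm
PW = 17.56 + 2.68 = 20.24 ≈ 20.2 mm.

PW ≈ 20.2 mm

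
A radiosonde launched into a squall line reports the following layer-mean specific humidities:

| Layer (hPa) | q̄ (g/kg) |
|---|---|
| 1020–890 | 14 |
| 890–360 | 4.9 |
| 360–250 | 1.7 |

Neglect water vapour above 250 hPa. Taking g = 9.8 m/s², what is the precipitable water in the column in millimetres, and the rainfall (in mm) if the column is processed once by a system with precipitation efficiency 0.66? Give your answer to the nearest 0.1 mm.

Precipitable water is the column-integrated vapour mass per unit area: PW = (1/g) Σ q̄ Δp, with q in kg/kg and Δp in Pa (1 kg/m² of water = 1 mm).
Layer 1020–890 hPa: Δp = 130 hPa = 13000 Pa, q̄ = 0.014 kg/kg → 0.014 × 13000 / 9.8 = 18.57 mm
Layer 890–360 hPa: Δp = 530 hPa = 53000 Pa, q̄ = 0.0049 kg/kg → 0.0049 × 53000 / 9.8 = 26.50 mm
Layer 360–250 hPa: Δp = 110 hPa = 11000 Pa, q̄ = 0.0017 kg/kg → 0.0017 × 11000 / 9.8 = 1.91 mm
PW = 18.57 + 26.50 + 1.91 = 46.98 ≈ 47.0 mm.
Rainfall = ε × PW = 0.66 × 47.0 = 31.0 mm.

PW ≈ 47.0 mm; rainfall ≈ 31.0 mm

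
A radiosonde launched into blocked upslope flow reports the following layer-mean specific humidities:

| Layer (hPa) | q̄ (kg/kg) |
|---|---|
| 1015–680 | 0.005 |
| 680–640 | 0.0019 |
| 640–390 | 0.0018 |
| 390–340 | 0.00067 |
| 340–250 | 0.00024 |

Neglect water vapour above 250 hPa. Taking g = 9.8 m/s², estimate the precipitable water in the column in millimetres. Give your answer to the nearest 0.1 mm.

PW ≈ 23.0 mm

Precipitable water is the column-integrated vapour mass per unit area: PW = (1/g) Σ q̄ Δp, with q in kg/kg and Δp in Pa (1 kg/m² of water = 1 mm).
Layer 1015–680 hPa: Δp = 335 hPa = 33500 Pa, q̄ = 0.005 kg/kg → 0.005 × 33500 / 9.8 = 17.09 mm
Layer 680–640 hPa: Δp = 40 hPa = 4000 Pa, q̄ = 0.0019 kg/kg → 0.0019 × 4000 / 9.8 = 0.78 mm
Layer 640–390 hPa: Δp = 250 hPa = 25000 Pa, q̄ = 0.0018 kg/kg → 0.0018 × 25000 / 9.8 = 4.59 mm
Layer 390–340 hPa: Δp = 50 hPa = 5000 Pa, q̄ = 0.00067 kg/kg → 0.00067 × 5000 / 9.8 = 0.34 mm
Layer 340–250 hPa: Δp = 90 hPa = 9000 Pa, q̄ = 0.00024 kg/kg → 0.00024 × 9000 / 9.8 = 0.22 mm
PW = 17.09 + 0.78 + 4.59 + 0.34 + 0.22 = 23.02 ≈ 23.0 mm.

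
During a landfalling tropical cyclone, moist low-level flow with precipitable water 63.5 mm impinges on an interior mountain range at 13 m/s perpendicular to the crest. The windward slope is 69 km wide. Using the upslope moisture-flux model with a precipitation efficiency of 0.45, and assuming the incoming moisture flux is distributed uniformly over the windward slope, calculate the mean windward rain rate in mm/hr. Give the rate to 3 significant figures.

Incoming column moisture flux per unit ridge length: F = V × PW = 13 × 63.5 = 825.5 mm·m/s.
Spread over the 69 km slope with efficiency ε = 0.45: R = ε·F/W = 0.45 × 825.5 / 69000 m = 5.384e-03 mm/s.
R = 5.384e-03 × 3600 = 19.4 mm/hr.

R ≈ 19.4 mm/hr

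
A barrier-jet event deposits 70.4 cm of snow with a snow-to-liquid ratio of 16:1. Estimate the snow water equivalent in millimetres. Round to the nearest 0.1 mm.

SWE ≈ 44.0 mm

SWE = snow depth / ratio = 70.4 cm / 16 = 4.400 cm = 44.0 mm.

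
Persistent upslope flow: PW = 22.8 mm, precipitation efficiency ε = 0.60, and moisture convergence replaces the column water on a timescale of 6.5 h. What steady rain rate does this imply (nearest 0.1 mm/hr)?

Each overturning extracts ε × PW = 0.60 × 22.8 = 13.68 mm.
Rate = ε·PW / τ = 13.68 / 6.5 h = 2.1 mm/hr.

R ≈ 2.1 mm/hr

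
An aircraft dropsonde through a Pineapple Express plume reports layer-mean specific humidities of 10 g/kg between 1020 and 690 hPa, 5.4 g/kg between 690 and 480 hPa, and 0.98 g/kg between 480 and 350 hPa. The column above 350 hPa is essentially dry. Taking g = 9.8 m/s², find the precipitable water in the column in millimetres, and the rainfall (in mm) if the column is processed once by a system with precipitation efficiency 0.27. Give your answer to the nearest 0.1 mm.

PW ≈ 46.5 mm; rainfall ≈ 12.6 mm

Precipitable water is the column-integrated vapour mass per unit area: PW = (1/g) Σ q̄ Δp, with q in kg/kg and Δp in Pa (1 kg/m² of water = 1 mm).
Layer 1020–690 hPa: Δp = 330 hPa = 33000 Pa, q̄ = 0.01 kg/kg → 0.01 × 33000 / 9.8 = 33.67 mm
Layer 690–480 hPa: Δp = 210 hPa = 21000 Pa, q̄ = 0.0054 kg/kg → 0.0054 × 21000 / 9.8 = 11.57 mm
Layer 480–350 hPa: Δp = 130 hPa = 13000 Pa, q̄ = 0.00098 kg/kg → 0.00098 × 13000 / 9.8 = 1.30 mm
PW = 33.67 + 11.57 + 1.30 = 46.54 ≈ 46.5 mm.
Rainfall = ε × PW = 0.27 × 46.5 = 12.6 mm.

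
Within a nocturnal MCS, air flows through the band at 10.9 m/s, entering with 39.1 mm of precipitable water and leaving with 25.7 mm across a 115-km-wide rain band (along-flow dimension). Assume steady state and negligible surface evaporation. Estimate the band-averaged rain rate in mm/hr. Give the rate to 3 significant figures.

R ≈ 4.57 mm/hr

Column moisture flux per unit crosswind length is F = V × PW.
Inflow: F_in = 10.9 × 39.1 = 426.19 mm·m/s
Outflow: F_out = 10.9 × 25.7 = 280.13 mm·m/s
Steady-state rate R = (F_in − F_out)/L = (426.19 − 280.13) / 115000 m = 1.270e-03 mm/s.
R = 1.270e-03 × 3600 = 4.57 mm/hr.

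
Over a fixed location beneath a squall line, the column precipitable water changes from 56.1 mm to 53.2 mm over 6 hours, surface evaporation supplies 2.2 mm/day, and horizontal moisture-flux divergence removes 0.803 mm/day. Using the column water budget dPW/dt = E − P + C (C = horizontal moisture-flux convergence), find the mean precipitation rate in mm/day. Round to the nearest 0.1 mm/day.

dPW/dt = (53.2 − 56.1) mm / (6/24 day) = -11.600 mm/day.
P = E + C − dPW/dt = 2.2 + (-0.803) − (-11.600) = 13.0 mm/day.

P ≈ 13.0 mm/day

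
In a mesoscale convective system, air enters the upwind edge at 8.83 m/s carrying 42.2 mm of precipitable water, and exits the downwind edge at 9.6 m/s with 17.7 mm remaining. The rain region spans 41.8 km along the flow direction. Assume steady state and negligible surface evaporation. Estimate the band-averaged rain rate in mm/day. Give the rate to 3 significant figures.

Column moisture flux per unit crosswind length is F = V × PW.
Inflow: F_in = 8.83 × 42.2 = 372.626 mm·m/s
Outflow: F_out = 9.6 × 17.7 = 169.92 mm·m/s
Steady-state rate R = (F_in − F_out)/L = (372.626 − 169.92) / 41800 m = 4.849e-03 mm/s.
R = 4.849e-03 × 3600 × 24 = 419 mm/day.

R ≈ 419 mm/day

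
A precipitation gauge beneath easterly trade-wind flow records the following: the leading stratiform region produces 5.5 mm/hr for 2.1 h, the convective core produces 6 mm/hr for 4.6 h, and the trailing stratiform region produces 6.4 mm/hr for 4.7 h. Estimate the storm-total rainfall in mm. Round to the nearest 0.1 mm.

total ≈ 69.2 mm

Total = Σ Rᵢ Δtᵢ = 5.5 × 2.1 + 6 × 4.6 + 6.4 × 4.7
      = 11.55 + 27.6 + 30.08 = 69.2 mm.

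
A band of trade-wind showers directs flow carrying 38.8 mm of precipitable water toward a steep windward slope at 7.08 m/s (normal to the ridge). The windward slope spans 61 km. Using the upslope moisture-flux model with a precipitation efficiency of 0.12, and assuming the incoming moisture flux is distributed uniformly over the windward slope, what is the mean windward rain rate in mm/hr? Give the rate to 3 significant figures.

R ≈ 1.95 mm/hr

Incoming column moisture flux per unit ridge length: F = V × PW = 7.08 × 38.8 = 274.704 mm·m/s.
Spread over the 61 km slope with efficiency ε = 0.12: R = ε·F/W = 0.12 × 274.704 / 61000 m = 5.404e-04 mm/s.
R = 5.404e-04 × 3600 = 1.95 mm/hr.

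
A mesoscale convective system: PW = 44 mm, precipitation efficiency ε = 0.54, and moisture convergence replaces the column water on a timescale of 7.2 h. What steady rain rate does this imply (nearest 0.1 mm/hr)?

Each overturning extracts ε × PW = 0.54 × 44 = 23.76 mm.
Rate = ε·PW / τ = 23.76 / 7.2 h = 3.3 mm/hr.

R ≈ 3.3 mm/hr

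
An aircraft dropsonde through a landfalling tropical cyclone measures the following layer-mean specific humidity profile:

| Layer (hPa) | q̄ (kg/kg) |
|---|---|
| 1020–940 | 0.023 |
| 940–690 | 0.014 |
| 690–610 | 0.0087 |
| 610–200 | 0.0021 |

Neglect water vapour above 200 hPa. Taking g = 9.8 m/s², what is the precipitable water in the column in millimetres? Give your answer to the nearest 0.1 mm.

Precipitable water is the column-integrated vapour mass per unit area: PW = (1/g) Σ q̄ Δp, with q in kg/kg and Δp in Pa (1 kg/m² of water = 1 mm).
Layer 1020–940 hPa: Δp = 80 hPa = 8000 Pa, q̄ = 0.023 kg/kg → 0.023 × 8000 / 9.8 = 18.78 mm
Layer 940–690 hPa: Δp = 250 hPa = 25000 Pa, q̄ = 0.014 kg/kg → 0.014 × 25000 / 9.8 = 35.71 mm
Layer 690–610 hPa: Δp = 80 hPa = 8000 Pa, q̄ = 0.0087 kg/kg → 0.0087 × 8000 / 9.8 = 7.10 mm
Layer 610–200 hPa: Δp = 410 hPa = 41000 Pa, q̄ = 0.0021 kg/kg → 0.0021 × 41000 / 9.8 = 8.79 mm
PW = 18.78 + 35.71 + 7.10 + 8.79 = 70.38 ≈ 70.4 mm.

PW ≈ 70.4 mm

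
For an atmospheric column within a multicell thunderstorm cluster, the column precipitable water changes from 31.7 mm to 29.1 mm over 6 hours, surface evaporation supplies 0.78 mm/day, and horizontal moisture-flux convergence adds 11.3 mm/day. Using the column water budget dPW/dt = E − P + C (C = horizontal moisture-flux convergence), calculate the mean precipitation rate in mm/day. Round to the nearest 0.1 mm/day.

P ≈ 22.5 mm/day

dPW/dt = (29.1 − 31.7) mm / (6/24 day) = -10.400 mm/day.
P = E + C − dPW/dt = 0.78 + (11.3) − (-10.400) = 22.5 mm/day.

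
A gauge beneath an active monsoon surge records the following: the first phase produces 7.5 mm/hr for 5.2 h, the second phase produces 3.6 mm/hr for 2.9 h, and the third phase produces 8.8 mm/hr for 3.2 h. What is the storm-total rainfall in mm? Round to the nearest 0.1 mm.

total ≈ 77.6 mm

Total = Σ Rᵢ Δtᵢ = 7.5 × 5.2 + 3.6 × 2.9 + 8.8 × 3.2
      = 39 + 10.44 + 28.16 = 77.6 mm.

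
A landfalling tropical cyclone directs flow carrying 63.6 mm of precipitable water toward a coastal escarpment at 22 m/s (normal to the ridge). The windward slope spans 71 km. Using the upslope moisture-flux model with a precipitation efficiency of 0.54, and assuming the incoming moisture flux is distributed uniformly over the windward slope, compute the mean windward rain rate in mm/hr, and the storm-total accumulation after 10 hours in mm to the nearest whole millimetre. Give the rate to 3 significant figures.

R ≈ 38.3 mm/hr; total ≈ 383 mm

Incoming column moisture flux per unit ridge length: F = V × PW = 22 × 63.6 = 1399.2 mm·m/s.
Spread over the 71 km slope with efficiency ε = 0.54: R = ε·F/W = 0.54 × 1399.2 / 71000 m = 1.064e-02 mm/s.
R = 1.064e-02 × 3600 = 38.3 mm/hr.
Over 10 h: total = 38.3 × 10 = 383 mm.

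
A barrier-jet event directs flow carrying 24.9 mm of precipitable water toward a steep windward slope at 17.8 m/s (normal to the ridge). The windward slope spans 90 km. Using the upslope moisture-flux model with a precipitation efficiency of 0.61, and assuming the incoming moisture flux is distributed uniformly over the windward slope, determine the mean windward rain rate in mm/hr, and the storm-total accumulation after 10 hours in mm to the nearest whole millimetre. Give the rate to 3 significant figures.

Incoming column moisture flux per unit ridge length: F = V × PW = 17.8 × 24.9 = 443.22 mm·m/s.
Spread over the 90 km slope with efficiency ε = 0.61: R = ε·F/W = 0.61 × 443.22 / 90000 m = 3.004e-03 mm/s.
R = 3.004e-03 × 3600 = 10.8 mm/hr.
Over 10 h: total = 10.8 × 10 = 108 mm.

R ≈ 10.8 mm/hr; total ≈ 108 mm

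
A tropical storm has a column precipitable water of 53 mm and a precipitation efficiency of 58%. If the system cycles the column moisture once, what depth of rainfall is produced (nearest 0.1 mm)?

Rainfall = ε × PW = 0.58 × 53 = 30.7 mm.

rainfall ≈ 30.7 mm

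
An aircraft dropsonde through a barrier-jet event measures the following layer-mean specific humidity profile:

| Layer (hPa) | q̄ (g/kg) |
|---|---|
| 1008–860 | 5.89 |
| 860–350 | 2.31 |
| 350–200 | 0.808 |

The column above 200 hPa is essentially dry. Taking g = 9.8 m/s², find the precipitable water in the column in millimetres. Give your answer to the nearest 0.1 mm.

PW ≈ 22.2 mm

Precipitable water is the column-integrated vapour mass per unit area: PW = (1/g) Σ q̄ Δp, with q in kg/kg and Δp in Pa (1 kg/m² of water = 1 mm).
Layer 1008–860 hPa: Δp = 148 hPa = 14800 Pa, q̄ = 0.00589 kg/kg → 0.00589 × 14800 / 9.8 = 8.90 mm
Layer 860–350 hPa: Δp = 510 hPa = 51000 Pa, q̄ = 0.00231 kg/kg → 0.00231 × 51000 / 9.8 = 12.02 mm
Layer 350–200 hPa: Δp = 150 hPa = 15000 Pa, q̄ = 0.000808 kg/kg → 0.000808 × 15000 / 9.8 = 1.24 mm
PW = 8.90 + 12.02 + 1.24 = 22.16 ≈ 22.2 mm.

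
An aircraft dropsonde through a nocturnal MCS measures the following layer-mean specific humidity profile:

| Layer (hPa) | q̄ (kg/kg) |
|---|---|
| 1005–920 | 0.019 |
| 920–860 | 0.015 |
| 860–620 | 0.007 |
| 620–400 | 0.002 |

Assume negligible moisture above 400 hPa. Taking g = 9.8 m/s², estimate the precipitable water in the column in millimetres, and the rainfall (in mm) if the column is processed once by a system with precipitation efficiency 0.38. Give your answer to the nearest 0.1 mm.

Precipitable water is the column-integrated vapour mass per unit area: PW = (1/g) Σ q̄ Δp, with q in kg/kg and Δp in Pa (1 kg/m² of water = 1 mm).
Layer 1005–920 hPa: Δp = 85 hPa = 8500 Pa, q̄ = 0.019 kg/kg → 0.019 × 8500 / 9.8 = 16.48 mm
Layer 920–860 hPa: Δp = 60 hPa = 6000 Pa, q̄ = 0.015 kg/kg → 0.015 × 6000 / 9.8 = 9.18 mm
Layer 860–620 hPa: Δp = 240 hPa = 24000 Pa, q̄ = 0.007 kg/kg → 0.007 × 24000 / 9.8 = 17.14 mm
Layer 620–400 hPa: Δp = 220 hPa = 22000 Pa, q̄ = 0.002 kg/kg → 0.002 × 22000 / 9.8 = 4.49 mm
PW = 16.48 + 9.18 + 17.14 + 4.49 = 47.29 ≈ 47.3 mm.
Rainfall = ε × PW = 0.38 × 47.3 = 18.0 mm.

PW ≈ 47.3 mm; rainfall ≈ 18.0 mm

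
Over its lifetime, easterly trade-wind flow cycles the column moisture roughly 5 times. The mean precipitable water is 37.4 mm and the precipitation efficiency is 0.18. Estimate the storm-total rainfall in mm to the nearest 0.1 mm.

Each cycle deposits ε × PW = 0.18 × 37.4 = 6.732 mm.
Over 5 cycles: 5 × 6.732 = 33.7 mm.

rainfall ≈ 33.7 mm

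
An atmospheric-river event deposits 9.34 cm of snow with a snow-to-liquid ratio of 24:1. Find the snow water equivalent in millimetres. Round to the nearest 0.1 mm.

SWE ≈ 3.9 mm

SWE = snow depth / ratio = 9.34 cm / 24 = 0.389 cm = 3.9 mm.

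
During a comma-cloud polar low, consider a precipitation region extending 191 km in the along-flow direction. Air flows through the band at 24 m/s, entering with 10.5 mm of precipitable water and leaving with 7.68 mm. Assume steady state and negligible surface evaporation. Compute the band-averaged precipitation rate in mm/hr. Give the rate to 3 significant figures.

Column moisture flux per unit crosswind length is F = V × PW.
Inflow: F_in = 24 × 10.5 = 252 mm·m/s
Outflow: F_out = 24 × 7.68 = 184.32 mm·m/s
Steady-state rate R = (F_in − F_out)/L = (252 − 184.32) / 191000 m = 3.543e-04 mm/s.
R = 3.543e-04 × 3600 = 1.28 mm/hr.

R ≈ 1.28 mm/hr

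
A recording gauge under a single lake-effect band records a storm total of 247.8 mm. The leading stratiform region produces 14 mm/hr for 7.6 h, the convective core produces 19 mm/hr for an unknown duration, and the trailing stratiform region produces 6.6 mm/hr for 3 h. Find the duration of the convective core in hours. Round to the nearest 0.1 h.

duration ≈ 6.4 h

Known phases: 14 × 7.6 + 6.6 × 3 = 106.4 + 19.8 = 126.2 mm.
Remaining depth = 247.8 − 126.2 = 121.6 mm.
Duration = 121.6 / 19 = 6.4 h.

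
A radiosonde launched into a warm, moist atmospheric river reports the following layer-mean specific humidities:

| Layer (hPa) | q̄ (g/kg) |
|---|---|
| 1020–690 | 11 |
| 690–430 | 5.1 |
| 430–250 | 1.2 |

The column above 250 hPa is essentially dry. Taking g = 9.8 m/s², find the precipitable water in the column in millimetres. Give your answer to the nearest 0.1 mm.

Precipitable water is the column-integrated vapour mass per unit area: PW = (1/g) Σ q̄ Δp, with q in kg/kg and Δp in Pa (1 kg/m² of water = 1 mm).
Layer 1020–690 hPa: Δp = 330 hPa = 33000 Pa, q̄ = 0.011 kg/kg → 0.011 × 33000 / 9.8 = 37.04 mm
Layer 690–430 hPa: Δp = 260 hPa = 26000 Pa, q̄ = 0.0051 kg/kg → 0.0051 × 26000 / 9.8 = 13.53 mm
Layer 430–250 hPa: Δp = 180 hPa = 18000 Pa, q̄ = 0.0012 kg/kg → 0.0012 × 18000 / 9.8 = 2.20 mm
PW = 37.04 + 13.53 + 2.20 = 52.77 ≈ 52.8 mm.

PW ≈ 52.8 mm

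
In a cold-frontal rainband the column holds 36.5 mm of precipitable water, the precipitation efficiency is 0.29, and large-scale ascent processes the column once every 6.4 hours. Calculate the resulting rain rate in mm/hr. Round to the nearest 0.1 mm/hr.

Each overturning extracts ε × PW = 0.29 × 36.5 = 10.585 mm.
Rate = ε·PW / τ = 10.585 / 6.4 h = 1.7 mm/hr.

R ≈ 1.7 mm/hr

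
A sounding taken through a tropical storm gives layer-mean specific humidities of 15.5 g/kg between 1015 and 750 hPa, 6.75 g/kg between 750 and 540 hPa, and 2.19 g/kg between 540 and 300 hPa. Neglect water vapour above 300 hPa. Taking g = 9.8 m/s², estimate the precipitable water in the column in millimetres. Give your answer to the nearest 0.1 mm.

PW ≈ 61.7 mm

Precipitable water is the column-integrated vapour mass per unit area: PW = (1/g) Σ q̄ Δp, with q in kg/kg and Δp in Pa (1 kg/m² of water = 1 mm).
Layer 1015–750 hPa: Δp = 265 hPa = 26500 Pa, q̄ = 0.0155 kg/kg → 0.0155 × 26500 / 9.8 = 41.91 mm
Layer 750–540 hPa: Δp = 210 hPa = 21000 Pa, q̄ = 0.00675 kg/kg → 0.00675 × 21000 / 9.8 = 14.46 mm
Layer 540–300 hPa: Δp = 240 hPa = 24000 Pa, q̄ = 0.00219 kg/kg → 0.00219 × 24000 / 9.8 = 5.36 mm
PW = 41.91 + 14.46 + 5.36 = 61.73 ≈ 61.7 mm.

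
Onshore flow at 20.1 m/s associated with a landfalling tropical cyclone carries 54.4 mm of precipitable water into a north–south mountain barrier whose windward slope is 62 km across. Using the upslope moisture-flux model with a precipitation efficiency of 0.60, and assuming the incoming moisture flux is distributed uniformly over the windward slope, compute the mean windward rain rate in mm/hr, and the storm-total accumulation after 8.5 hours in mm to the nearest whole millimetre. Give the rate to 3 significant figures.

Incoming column moisture flux per unit ridge length: F = V × PW = 20.1 × 54.4 = 1093.44 mm·m/s.
Spread over the 62 km slope with efficiency ε = 0.60: R = ε·F/W = 0.60 × 1093.44 / 62000 m = 1.058e-02 mm/s.
R = 1.058e-02 × 3600 = 38.1 mm/hr.
Over 8.5 h: total = 38.1 × 8.5 = 323.85 ≈ 324 mm.

R ≈ 38.1 mm/hr; total ≈ 324 mm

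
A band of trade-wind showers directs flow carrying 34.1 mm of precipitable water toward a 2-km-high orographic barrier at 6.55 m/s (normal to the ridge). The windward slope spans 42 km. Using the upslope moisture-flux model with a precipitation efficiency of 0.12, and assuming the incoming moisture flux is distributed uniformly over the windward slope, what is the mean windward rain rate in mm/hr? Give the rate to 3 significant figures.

Incoming column moisture flux per unit ridge length: F = V × PW = 6.55 × 34.1 = 223.355 mm·m/s.
Spread over the 42 km slope with efficiency ε = 0.12: R = ε·F/W = 0.12 × 223.355 / 42000 m = 6.382e-04 mm/s.
R = 6.382e-04 × 3600 = 2.30 mm/hr.

R ≈ 2.30 mm/hr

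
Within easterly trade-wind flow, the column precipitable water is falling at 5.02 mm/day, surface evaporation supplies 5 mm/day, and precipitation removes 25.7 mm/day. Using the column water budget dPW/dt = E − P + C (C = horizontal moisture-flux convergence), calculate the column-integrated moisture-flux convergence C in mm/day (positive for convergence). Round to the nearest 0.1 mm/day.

dPW/dt = -5.02 mm/day.
C = dPW/dt − E + P = (-5.02) − 5 + 25.7 = 15.7 mm/day.

C ≈ 15.7 mm/day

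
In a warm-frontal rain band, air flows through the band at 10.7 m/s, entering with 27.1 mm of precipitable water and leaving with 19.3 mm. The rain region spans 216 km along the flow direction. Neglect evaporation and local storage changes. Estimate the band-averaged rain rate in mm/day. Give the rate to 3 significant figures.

R ≈ 33.4 mm/day

Column moisture flux per unit crosswind length is F = V × PW.
Inflow: F_in = 10.7 × 27.1 = 289.97 mm·m/s
Outflow: F_out = 10.7 × 19.3 = 206.51 mm·m/s
Steady-state rate R = (F_in − F_out)/L = (289.97 − 206.51) / 216000 m = 3.864e-04 mm/s.
R = 3.864e-04 × 3600 × 24 = 33.4 mm/day.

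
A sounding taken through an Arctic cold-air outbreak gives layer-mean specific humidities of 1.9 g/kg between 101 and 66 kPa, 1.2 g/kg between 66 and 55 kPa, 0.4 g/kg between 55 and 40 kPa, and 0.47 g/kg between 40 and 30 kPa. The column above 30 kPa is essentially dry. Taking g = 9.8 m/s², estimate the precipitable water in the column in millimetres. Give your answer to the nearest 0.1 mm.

Precipitable water is the column-integrated vapour mass per unit area: PW = (1/g) Σ q̄ Δp, with q in kg/kg and Δp in Pa (1 kg/m² of water = 1 mm).
Layer 101–66 kPa: Δp = 350 hPa = 35000 Pa, q̄ = 0.0019 kg/kg → 0.0019 × 35000 / 9.8 = 6.79 mm
Layer 66–55 kPa: Δp = 110 hPa = 11000 Pa, q̄ = 0.0012 kg/kg → 0.0012 × 11000 / 9.8 = 1.35 mm
Layer 55–40 kPa: Δp = 150 hPa = 15000 Pa, q̄ = 0.0004 kg/kg → 0.0004 × 15000 / 9.8 = 0.61 mm
Layer 40–30 kPa: Δp = 100 hPa = 10000 Pa, q̄ = 0.00047 kg/kg → 0.00047 × 10000 / 9.8 = 0.48 mm
PW = 6.79 + 1.35 + 0.61 + 0.48 = 9.23 ≈ 9.2 mm.

PW ≈ 9.2 mm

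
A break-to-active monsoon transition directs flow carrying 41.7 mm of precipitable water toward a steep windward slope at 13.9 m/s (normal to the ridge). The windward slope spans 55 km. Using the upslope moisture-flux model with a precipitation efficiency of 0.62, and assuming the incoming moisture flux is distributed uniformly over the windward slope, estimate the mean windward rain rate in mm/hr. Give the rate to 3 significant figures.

R ≈ 23.5 mm/hr

Incoming column moisture flux per unit ridge length: F = V × PW = 13.9 × 41.7 = 579.63 mm·m/s.
Spread over the 55 km slope with efficiency ε = 0.62: R = ε·F/W = 0.62 × 579.63 / 55000 m = 6.534e-03 mm/s.
R = 6.534e-03 × 3600 = 23.5 mm/hr.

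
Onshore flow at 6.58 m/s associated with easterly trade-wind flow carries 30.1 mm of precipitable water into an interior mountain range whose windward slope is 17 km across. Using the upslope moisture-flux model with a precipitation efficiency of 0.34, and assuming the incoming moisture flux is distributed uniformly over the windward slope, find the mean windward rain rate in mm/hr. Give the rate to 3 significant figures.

R ≈ 14.3 mm/hr

Incoming column moisture flux per unit ridge length: F = V × PW = 6.58 × 30.1 = 198.058 mm·m/s.
Spread over the 17 km slope with efficiency ε = 0.34: R = ε·F/W = 0.34 × 198.058 / 17000 m = 3.961e-03 mm/s.
R = 3.961e-03 × 3600 = 14.3 mm/hr.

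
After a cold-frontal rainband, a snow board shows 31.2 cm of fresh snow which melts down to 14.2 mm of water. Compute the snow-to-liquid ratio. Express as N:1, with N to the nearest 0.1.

Ratio = snow depth / SWE = 312 mm / 14.2 mm = 22.0, i.e. 22.0:1.

ratio ≈ 22.0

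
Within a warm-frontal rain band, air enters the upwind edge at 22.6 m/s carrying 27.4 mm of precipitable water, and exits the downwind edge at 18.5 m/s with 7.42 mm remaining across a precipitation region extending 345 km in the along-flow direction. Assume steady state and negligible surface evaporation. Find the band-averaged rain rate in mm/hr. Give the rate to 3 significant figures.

R ≈ 5.03 mm/hr

Column moisture flux per unit crosswind length is F = V × PW.
Inflow: F_in = 22.6 × 27.4 = 619.24 mm·m/s
Outflow: F_out = 18.5 × 7.42 = 137.27 mm·m/s
Steady-state rate R = (F_in − F_out)/L = (619.24 − 137.27) / 345000 m = 1.397e-03 mm/s.
R = 1.397e-03 × 3600 = 5.03 mm/hr.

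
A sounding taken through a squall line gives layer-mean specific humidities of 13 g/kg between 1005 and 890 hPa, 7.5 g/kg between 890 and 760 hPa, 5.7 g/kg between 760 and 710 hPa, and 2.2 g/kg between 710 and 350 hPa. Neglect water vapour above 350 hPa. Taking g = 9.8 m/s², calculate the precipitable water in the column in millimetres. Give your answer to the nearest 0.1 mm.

Precipitable water is the column-integrated vapour mass per unit area: PW = (1/g) Σ q̄ Δp, with q in kg/kg and Δp in Pa (1 kg/m² of water = 1 mm).
Layer 1005–890 hPa: Δp = 115 hPa = 11500 Pa, q̄ = 0.013 kg/kg → 0.013 × 11500 / 9.8 = 15.26 mm
Layer 890–760 hPa: Δp = 130 hPa = 13000 Pa, q̄ = 0.0075 kg/kg → 0.0075 × 13000 / 9.8 = 9.95 mm
Layer 760–710 hPa: Δp = 50 hPa = 5000 Pa, q̄ = 0.0057 kg/kg → 0.0057 × 5000 / 9.8 = 2.91 mm
Layer 710–350 hPa: Δp = 360 hPa = 36000 Pa, q̄ = 0.0022 kg/kg → 0.0022 × 36000 / 9.8 = 8.08 mm
PW = 15.26 + 9.95 + 2.91 + 8.08 = 36.20 ≈ 36.2 mm.

PW ≈ 36.2 mm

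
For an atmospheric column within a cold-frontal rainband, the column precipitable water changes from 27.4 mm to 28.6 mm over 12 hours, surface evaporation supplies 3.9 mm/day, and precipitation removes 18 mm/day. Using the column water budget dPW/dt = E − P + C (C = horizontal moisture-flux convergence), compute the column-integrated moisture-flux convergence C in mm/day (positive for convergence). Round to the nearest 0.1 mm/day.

dPW/dt = (28.6 − 27.4) mm / (12/24 day) = +2.400 mm/day.
C = dPW/dt − E + P = (+2.400) − 3.9 + 18 = 16.5 mm/day.

C ≈ 16.5 mm/day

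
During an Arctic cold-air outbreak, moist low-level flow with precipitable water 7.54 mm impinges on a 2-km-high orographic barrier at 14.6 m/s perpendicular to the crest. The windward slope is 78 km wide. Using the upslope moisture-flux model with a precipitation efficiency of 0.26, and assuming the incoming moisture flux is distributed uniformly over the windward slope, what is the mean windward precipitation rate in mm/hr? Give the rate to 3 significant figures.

Incoming column moisture flux per unit ridge length: F = V × PW = 14.6 × 7.54 = 110.084 mm·m/s.
Spread over the 78 km slope with efficiency ε = 0.26: R = ε·F/W = 0.26 × 110.084 / 78000 m = 3.669e-04 mm/s.
R = 3.669e-04 × 3600 = 1.32 mm/hr.

R ≈ 1.32 mm/hr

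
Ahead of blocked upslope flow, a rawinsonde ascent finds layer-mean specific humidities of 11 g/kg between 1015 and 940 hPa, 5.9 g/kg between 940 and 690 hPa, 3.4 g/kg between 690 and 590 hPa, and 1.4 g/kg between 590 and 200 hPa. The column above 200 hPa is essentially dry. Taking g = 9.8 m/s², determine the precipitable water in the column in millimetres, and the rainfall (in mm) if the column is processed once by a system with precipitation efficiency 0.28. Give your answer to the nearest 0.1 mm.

Precipitable water is the column-integrated vapour mass per unit area: PW = (1/g) Σ q̄ Δp, with q in kg/kg and Δp in Pa (1 kg/m² of water = 1 mm).
Layer 1015–940 hPa: Δp = 75 hPa = 7500 Pa, q̄ = 0.011 kg/kg → 0.011 × 7500 / 9.8 = 8.42 mm
Layer 940–690 hPa: Δp = 250 hPa = 25000 Pa, q̄ = 0.0059 kg/kg → 0.0059 × 25000 / 9.8 = 15.05 mm
Layer 690–590 hPa: Δp = 100 hPa = 10000 Pa, q̄ = 0.0034 kg/kg → 0.0034 × 10000 / 9.8 = 3.47 mm
Layer 590–200 hPa: Δp = 390 hPa = 39000 Pa, q̄ = 0.0014 kg/kg → 0.0014 × 39000 / 9.8 = 5.57 mm
PW = 8.42 + 15.05 + 3.47 + 5.57 = 32.51 ≈ 32.5 mm.
Rainfall = ε × PW = 0.28 × 32.5 = 9.1 mm.

PW ≈ 32.5 mm; rainfall ≈ 9.1 mm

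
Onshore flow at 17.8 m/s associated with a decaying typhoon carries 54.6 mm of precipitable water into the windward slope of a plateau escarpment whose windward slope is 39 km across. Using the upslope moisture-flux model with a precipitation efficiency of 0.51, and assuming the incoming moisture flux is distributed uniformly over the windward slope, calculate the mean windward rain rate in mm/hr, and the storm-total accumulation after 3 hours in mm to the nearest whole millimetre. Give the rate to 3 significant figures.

R ≈ 45.8 mm/hr; total ≈ 137 mm

Incoming column moisture flux per unit ridge length: F = V × PW = 17.8 × 54.6 = 971.88 mm·m/s.
Spread over the 39 km slope with efficiency ε = 0.51: R = ε·F/W = 0.51 × 971.88 / 39000 m = 1.271e-02 mm/s.
R = 1.271e-02 × 3600 = 45.8 mm/hr.
Over 3 h: total = 45.8 × 3 = 137.4 ≈ 137 mm.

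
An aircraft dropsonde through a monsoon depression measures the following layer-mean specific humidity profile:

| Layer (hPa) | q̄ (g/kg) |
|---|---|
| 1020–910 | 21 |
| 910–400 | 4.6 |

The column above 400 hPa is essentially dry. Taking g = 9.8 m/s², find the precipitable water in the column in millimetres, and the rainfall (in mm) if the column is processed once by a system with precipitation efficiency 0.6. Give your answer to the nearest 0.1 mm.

PW ≈ 47.5 mm; rainfall ≈ 28.5 mm

Precipitable water is the column-integrated vapour mass per unit area: PW = (1/g) Σ q̄ Δp, with q in kg/kg and Δp in Pa (1 kg/m² of water = 1 mm).
Layer 1020–910 hPa: Δp = 110 hPa = 11000 Pa, q̄ = 0.021 kg/kg → 0.021 × 11000 / 9.8 = 23.57 mm
Layer 910–400 hPa: Δp = 510 hPa = 51000 Pa, q̄ = 0.0046 kg/kg → 0.0046 × 51000 / 9.8 = 23.94 mm
PW = 23.57 + 23.94 = 47.51 ≈ 47.5 mm.
Rainfall = ε × PW = 0.6 × 47.5 = 28.5 mm.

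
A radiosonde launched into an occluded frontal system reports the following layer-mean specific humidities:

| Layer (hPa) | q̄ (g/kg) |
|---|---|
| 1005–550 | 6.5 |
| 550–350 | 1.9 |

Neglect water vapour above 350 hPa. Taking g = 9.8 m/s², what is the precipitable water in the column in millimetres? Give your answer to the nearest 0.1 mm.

PW ≈ 34.1 mm

Precipitable water is the column-integrated vapour mass per unit area: PW = (1/g) Σ q̄ Δp, with q in kg/kg and Δp in Pa (1 kg/m² of water = 1 mm).
Layer 1005–550 hPa: Δp = 455 hPa = 45500 Pa, q̄ = 0.0065 kg/kg → 0.0065 × 45500 / 9.8 = 30.18 mm
Layer 550–350 hPa: Δp = 200 hPa = 20000 Pa, q̄ = 0.0019 kg/kg → 0.0019 × 20000 / 9.8 = 3.88 mm
PW = 30.18 + 3.88 = 34.06 ≈ 34.1 mm.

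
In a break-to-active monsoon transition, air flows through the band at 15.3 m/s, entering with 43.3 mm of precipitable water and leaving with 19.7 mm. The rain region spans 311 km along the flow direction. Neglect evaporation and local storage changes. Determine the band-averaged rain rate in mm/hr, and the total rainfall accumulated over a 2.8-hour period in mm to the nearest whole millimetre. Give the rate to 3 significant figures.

R ≈ 4.18 mm/hr; total ≈ 12 mm

Column moisture flux per unit crosswind length is F = V × PW.
Inflow: F_in = 15.3 × 43.3 = 662.49 mm·m/s
Outflow: F_out = 15.3 × 19.7 = 301.41 mm·m/s
Steady-state rate R = (F_in − F_out)/L = (662.49 − 301.41) / 311000 m = 1.161e-03 mm/s.
R = 1.161e-03 × 3600 = 4.18 mm/hr.
Over 2.8 h: total = 4.18 × 2.8 = 11.704 ≈ 12 mm.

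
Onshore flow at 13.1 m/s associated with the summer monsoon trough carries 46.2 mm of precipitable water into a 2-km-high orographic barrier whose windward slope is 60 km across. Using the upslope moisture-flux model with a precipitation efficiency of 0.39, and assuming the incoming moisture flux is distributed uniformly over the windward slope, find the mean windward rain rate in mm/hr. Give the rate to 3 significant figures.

R ≈ 14.2 mm/hr

Incoming column moisture flux per unit ridge length: F = V × PW = 13.1 × 46.2 = 605.22 mm·m/s.
Spread over the 60 km slope with efficiency ε = 0.39: R = ε·F/W = 0.39 × 605.22 / 60000 m = 3.934e-03 mm/s.
R = 3.934e-03 × 3600 = 14.2 mm/hr.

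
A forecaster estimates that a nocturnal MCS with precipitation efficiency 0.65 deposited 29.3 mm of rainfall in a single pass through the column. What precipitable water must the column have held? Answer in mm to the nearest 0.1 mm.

PW = rainfall / ε = 29.3 / 0.65 = 45.1 mm.

PW ≈ 45.1 mm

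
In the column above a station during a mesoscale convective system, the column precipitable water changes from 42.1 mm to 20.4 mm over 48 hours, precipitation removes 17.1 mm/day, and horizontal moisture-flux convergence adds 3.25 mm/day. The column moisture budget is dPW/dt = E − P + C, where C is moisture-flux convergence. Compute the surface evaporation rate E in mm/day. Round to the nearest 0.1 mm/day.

dPW/dt = (20.4 − 42.1) mm / (48/24 day) = -10.850 mm/day.
E = dPW/dt + P − C = (-10.850) + 17.1 − (3.25) = 3.0 mm/day.

E ≈ 3.0 mm/day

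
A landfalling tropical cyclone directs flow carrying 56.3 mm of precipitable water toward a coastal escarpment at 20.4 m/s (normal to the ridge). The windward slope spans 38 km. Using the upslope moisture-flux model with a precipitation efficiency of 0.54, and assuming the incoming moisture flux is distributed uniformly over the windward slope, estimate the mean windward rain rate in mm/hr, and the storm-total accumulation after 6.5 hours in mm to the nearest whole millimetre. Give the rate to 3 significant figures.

R ≈ 58.8 mm/hr; total ≈ 382 mm

Incoming column moisture flux per unit ridge length: F = V × PW = 20.4 × 56.3 = 1148.52 mm·m/s.
Spread over the 38 km slope with efficiency ε = 0.54: R = ε·F/W = 0.54 × 1148.52 / 38000 m = 1.632e-02 mm/s.
R = 1.632e-02 × 3600 = 58.8 mm/hr.
Over 6.5 h: total = 58.8 × 6.5 = 382.2 ≈ 382 mm.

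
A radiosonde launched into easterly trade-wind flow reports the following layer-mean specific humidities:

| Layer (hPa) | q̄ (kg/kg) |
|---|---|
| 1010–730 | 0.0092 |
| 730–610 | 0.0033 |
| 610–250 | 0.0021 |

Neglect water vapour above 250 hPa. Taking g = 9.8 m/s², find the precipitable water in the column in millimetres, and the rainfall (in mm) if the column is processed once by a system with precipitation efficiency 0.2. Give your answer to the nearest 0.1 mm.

Precipitable water is the column-integrated vapour mass per unit area: PW = (1/g) Σ q̄ Δp, with q in kg/kg and Δp in Pa (1 kg/m² of water = 1 mm).
Layer 1010–730 hPa: Δp = 280 hPa = 28000 Pa, q̄ = 0.0092 kg/kg → 0.0092 × 28000 / 9.8 = 26.29 mm
Layer 730–610 hPa: Δp = 120 hPa = 12000 Pa, q̄ = 0.0033 kg/kg → 0.0033 × 12000 / 9.8 = 4.04 mm
Layer 610–250 hPa: Δp = 360 hPa = 36000 Pa, q̄ = 0.0021 kg/kg → 0.0021 × 36000 / 9.8 = 7.71 mm
PW = 26.29 + 4.04 + 7.71 = 38.04 ≈ 38.0 mm.
Rainfall = ε × PW = 0.2 × 38.0 = 7.6 mm.

PW ≈ 38.0 mm; rainfall ≈ 7.6 mm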